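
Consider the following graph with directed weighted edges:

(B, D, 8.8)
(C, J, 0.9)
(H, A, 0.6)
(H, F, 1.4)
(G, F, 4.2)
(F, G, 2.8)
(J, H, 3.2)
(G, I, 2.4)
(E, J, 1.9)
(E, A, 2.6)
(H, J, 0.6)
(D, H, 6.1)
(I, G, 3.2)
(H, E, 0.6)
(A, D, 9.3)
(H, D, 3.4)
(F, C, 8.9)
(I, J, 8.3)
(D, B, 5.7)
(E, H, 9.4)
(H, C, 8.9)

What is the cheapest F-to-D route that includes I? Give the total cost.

20.1

Shortest F→I: F–G–I = 5.2
Best I to D: I–J–H–D costing 14.9
Total via I: 5.2 + 14.9 = 20.1.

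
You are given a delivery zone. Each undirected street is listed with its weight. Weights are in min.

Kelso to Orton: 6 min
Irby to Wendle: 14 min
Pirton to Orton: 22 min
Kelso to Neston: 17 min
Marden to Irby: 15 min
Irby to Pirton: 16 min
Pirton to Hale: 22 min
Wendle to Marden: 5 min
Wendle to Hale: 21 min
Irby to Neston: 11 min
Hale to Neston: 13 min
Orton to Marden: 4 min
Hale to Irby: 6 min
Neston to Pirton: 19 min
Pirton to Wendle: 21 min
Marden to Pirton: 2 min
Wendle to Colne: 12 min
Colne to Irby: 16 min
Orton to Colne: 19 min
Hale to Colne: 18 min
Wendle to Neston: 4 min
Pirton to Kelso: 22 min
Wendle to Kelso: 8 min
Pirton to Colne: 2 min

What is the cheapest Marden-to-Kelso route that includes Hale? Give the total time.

46 min

Shortest Marden→Hale: Marden–Irby–Hale = 21
Shortest Hale→Kelso: Hale–Neston–Wendle–Kelso = 25
Total via Hale: 21 + 25 = 46 min.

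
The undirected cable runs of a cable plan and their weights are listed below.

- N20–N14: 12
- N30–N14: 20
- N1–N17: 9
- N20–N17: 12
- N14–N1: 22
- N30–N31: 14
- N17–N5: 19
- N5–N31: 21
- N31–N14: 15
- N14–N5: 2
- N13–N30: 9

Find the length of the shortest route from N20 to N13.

41

Settle nodes by increasing distance from N20:
N20: 0
N14: 12  (via N20)
N17: 12  (via N20)
N5: 14  (via N14)
N1: 21  (via N17)
N31: 27  (via N14)
N30: 32  (via N14)
N13: 41  (via N30)
Shortest route: N20–N14–N30–N13 = 41.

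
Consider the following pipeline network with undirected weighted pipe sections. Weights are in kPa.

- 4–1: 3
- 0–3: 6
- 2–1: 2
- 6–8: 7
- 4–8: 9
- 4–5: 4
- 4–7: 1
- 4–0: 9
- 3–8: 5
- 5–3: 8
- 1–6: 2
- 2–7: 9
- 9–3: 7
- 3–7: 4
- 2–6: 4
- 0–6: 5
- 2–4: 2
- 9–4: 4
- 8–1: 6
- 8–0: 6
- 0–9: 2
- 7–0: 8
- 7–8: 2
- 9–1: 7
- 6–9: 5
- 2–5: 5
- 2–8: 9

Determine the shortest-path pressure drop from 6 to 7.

6 kPa

Running Dijkstra from 6:
6: 0
1: 2  (via 6)
2: 4  (via 6)
0: 5  (via 6)
4: 5  (via 1)
9: 5  (via 6)
7: 6  (via 4)
Shortest route: 6 → 1 → 4 → 7 = 6 kPa.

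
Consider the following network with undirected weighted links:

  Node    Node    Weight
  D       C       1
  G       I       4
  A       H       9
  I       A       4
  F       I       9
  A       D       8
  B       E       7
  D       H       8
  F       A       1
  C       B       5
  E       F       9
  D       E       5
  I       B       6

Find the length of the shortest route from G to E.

Shortest distances from G:
G: 0
I: 4  (via G)
A: 8  (via I)
F: 9  (via A)
B: 10  (via I)
C: 15  (via B)
D: 16  (via A)
E: 17  (via B)
Shortest route: G → I → B → E = 17.

17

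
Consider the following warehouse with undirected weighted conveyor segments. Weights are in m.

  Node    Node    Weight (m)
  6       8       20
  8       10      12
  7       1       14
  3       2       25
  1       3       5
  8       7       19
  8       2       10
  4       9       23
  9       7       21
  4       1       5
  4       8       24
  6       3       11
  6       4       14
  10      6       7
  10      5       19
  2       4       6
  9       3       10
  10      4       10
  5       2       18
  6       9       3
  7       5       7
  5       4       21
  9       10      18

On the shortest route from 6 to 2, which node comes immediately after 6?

Candidate routes:
6 → 3 → 1 → 4 → 2: 11+5+5+6 = 27
6 → 4 → 2: 14+6 = 20
6 → 9 → 3 → 1 → 4 → 2: 3+10+5+5+6 = 29
6 → 10 → 4 → 2: 7+10+6 = 23
The minimum is 20 m via 6 → 4 → 2.
So from 6 the first move is to 4.

4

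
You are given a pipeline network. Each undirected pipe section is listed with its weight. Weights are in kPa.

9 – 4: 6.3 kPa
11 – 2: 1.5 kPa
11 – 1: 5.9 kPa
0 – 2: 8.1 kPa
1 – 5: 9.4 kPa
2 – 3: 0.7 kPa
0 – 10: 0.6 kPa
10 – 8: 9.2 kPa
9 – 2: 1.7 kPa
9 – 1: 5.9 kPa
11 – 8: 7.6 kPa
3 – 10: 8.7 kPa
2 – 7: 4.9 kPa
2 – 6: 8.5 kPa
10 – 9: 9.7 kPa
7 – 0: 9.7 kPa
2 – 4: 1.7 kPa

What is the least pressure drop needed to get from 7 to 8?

Compare a few routes:
7 → 2 → 0 → 10 → 8: 4.9+8.1+0.6+9.2 = 22.8
7 → 2 → 11 → 8: 4.9+1.5+7.6 = 14
7 → 0 → 10 → 8: 9.7+0.6+9.2 = 19.5
7 → 2 → 3 → 10 → 8: 4.9+0.7+8.7+9.2 = 23.5
The minimum is 14 kPa via 7 → 2 → 11 → 8.

14 kPa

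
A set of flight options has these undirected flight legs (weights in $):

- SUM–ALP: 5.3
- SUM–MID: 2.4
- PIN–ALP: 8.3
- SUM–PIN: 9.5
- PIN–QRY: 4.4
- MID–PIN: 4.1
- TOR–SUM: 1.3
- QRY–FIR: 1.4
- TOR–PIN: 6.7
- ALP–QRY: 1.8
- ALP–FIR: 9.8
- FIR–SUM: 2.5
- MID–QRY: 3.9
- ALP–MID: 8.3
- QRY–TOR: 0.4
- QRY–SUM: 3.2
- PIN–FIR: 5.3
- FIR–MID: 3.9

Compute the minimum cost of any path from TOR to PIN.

$4.8

Enumerating some paths:
TOR–PIN: 6.7 = 6.7
TOR–QRY–PIN: 0.4+4.4 = 4.8
Cheapest is TOR–QRY–PIN at $4.8.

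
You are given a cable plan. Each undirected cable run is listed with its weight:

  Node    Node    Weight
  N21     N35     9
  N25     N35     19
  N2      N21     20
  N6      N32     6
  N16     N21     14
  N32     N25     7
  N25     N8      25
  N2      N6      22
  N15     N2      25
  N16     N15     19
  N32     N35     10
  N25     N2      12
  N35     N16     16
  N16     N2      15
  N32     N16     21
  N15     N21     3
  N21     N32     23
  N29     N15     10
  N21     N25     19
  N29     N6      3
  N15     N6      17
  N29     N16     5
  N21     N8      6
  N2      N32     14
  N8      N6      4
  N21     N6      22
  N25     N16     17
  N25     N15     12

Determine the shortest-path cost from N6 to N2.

Enumerating some paths:
N6–N2: 22 = 22
N6–N32–N2: 6+14 = 20
The minimum is 20 via N6–N32–N2.

20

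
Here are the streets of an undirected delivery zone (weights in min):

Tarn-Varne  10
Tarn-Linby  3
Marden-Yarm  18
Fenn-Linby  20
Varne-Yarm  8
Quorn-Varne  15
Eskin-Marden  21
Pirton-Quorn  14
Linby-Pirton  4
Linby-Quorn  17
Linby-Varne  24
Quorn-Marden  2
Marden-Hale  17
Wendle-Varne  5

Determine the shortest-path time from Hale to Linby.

Shortest distances from Hale:
Hale: 0
Marden: 17  (via Hale)
Quorn: 19  (via Marden)
Pirton: 33  (via Quorn)
Varne: 34  (via Quorn)
Yarm: 35  (via Marden)
Linby: 36  (via Quorn)
Shortest route: Hale–Marden–Quorn–Linby = 36 min.

36 min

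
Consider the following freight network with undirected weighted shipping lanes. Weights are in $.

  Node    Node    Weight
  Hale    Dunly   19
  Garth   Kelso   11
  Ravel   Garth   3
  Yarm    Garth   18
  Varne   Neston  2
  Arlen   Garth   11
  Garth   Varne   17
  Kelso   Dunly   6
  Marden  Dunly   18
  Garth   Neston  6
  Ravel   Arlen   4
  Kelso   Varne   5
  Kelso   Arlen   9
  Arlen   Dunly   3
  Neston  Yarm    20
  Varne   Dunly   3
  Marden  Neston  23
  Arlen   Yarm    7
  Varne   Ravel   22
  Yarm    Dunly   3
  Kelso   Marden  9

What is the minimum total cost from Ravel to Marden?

Enumerating some paths:
Ravel–Arlen–Dunly–Varne–Kelso–Marden: 4+3+3+5+9 = 24
Ravel–Arlen–Kelso–Marden: 4+9+9 = 22
Ravel–Garth–Kelso–Marden: 3+11+9 = 23
The minimum is $22 via Ravel–Arlen–Kelso–Marden.

$22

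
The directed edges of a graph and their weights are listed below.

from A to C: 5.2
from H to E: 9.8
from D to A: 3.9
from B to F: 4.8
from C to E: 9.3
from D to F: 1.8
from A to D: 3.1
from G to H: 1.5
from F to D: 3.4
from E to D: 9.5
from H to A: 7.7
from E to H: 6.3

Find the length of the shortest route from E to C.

Settle nodes by increasing distance from E:
E: 0
H: 6.3  (via E)
D: 9.5  (via E)
F: 11.3  (via D)
A: 13.4  (via D)
C: 18.6  (via A)
Shortest route: E–D–A–C = 18.6.

18.6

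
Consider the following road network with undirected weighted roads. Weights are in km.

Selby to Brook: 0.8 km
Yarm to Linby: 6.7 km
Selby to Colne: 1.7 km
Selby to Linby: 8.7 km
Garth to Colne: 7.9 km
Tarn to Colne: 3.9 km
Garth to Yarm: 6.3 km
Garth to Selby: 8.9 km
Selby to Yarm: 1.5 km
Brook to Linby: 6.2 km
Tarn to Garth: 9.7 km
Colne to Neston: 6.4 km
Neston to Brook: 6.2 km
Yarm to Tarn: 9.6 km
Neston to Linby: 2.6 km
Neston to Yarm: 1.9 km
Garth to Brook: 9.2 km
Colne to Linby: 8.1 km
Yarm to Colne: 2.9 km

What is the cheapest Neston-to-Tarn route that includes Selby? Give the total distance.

9 km

Shortest Neston→Selby: Neston–Yarm–Selby = 3.4
Best Selby to Tarn: Selby–Colne–Tarn costing 5.6
Total via Selby: 3.4 + 5.6 = 9 km.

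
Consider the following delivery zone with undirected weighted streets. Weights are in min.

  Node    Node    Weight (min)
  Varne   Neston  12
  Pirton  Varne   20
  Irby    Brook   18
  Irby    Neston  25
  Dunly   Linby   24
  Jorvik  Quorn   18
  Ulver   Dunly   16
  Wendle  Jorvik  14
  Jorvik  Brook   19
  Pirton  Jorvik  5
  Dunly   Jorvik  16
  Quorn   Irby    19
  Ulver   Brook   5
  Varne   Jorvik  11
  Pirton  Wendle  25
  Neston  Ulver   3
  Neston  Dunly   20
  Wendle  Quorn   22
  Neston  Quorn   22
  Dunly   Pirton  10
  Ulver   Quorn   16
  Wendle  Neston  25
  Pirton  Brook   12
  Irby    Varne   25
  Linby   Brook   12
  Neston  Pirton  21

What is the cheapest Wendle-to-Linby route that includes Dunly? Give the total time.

53 min

Shortest Wendle→Dunly: Wendle → Jorvik → Pirton → Dunly = 29
Best Dunly to Linby: Dunly → Linby costing 24
Total via Dunly: 29 + 24 = 53 min.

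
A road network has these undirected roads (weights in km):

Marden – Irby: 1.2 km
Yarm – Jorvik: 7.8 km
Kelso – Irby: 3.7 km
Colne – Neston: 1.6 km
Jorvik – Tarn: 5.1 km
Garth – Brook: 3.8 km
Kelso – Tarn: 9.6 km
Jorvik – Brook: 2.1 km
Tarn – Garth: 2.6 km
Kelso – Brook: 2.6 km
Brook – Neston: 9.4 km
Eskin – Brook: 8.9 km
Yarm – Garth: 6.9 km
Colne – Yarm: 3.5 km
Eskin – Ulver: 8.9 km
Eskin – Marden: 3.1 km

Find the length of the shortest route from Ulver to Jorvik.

19.9 km

Running Dijkstra from Ulver:
Ulver: 0
Eskin: 8.9  (via Ulver)
Marden: 12  (via Eskin)
Irby: 13.2  (via Marden)
Kelso: 16.9  (via Irby)
Brook: 17.8  (via Eskin)
Jorvik: 19.9  (via Brook)
Shortest route: Ulver → Eskin → Brook → Jorvik = 19.9 km.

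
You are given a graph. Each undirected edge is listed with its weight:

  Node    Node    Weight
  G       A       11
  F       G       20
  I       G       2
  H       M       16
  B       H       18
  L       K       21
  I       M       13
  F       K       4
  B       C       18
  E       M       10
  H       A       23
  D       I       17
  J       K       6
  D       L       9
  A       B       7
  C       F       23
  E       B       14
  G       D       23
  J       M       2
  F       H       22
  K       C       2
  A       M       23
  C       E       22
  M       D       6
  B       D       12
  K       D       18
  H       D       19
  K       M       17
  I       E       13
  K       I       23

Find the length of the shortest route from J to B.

20

Settle nodes by increasing distance from J:
J: 0
M: 2  (via J)
K: 6  (via J)
C: 8  (via K)
D: 8  (via M)
F: 10  (via K)
E: 12  (via M)
I: 15  (via M)
G: 17  (via I)
L: 17  (via D)
H: 18  (via M)
B: 20  (via D)
Shortest route: J → M → D → B = 20.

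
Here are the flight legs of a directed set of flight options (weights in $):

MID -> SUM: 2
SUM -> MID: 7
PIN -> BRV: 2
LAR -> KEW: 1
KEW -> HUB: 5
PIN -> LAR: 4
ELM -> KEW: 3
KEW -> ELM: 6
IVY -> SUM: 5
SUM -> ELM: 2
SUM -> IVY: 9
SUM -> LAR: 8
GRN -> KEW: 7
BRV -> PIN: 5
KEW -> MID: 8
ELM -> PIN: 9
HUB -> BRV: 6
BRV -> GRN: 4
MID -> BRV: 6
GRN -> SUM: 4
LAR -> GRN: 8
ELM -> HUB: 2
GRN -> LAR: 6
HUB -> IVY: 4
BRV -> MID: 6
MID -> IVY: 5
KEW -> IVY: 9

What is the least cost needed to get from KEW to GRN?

Settle nodes by increasing distance from KEW:
KEW: 0
HUB: 5  (via KEW)
ELM: 6  (via KEW)
MID: 8  (via KEW)
IVY: 9  (via KEW)
SUM: 10  (via MID)
BRV: 11  (via HUB)
PIN: 15  (via ELM)
GRN: 15  (via BRV)
Shortest route: KEW–HUB–BRV–GRN = $15.

$15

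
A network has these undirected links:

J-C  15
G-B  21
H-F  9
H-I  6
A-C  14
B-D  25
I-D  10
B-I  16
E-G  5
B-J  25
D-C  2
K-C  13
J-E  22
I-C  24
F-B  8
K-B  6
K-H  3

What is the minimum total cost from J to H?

Compare a few routes:
J–C–D–I–H: 15+2+10+6 = 33
J–C–K–H: 15+13+3 = 31
J–B–K–H: 25+6+3 = 34
The minimum is 31 via J–C–K–H.

31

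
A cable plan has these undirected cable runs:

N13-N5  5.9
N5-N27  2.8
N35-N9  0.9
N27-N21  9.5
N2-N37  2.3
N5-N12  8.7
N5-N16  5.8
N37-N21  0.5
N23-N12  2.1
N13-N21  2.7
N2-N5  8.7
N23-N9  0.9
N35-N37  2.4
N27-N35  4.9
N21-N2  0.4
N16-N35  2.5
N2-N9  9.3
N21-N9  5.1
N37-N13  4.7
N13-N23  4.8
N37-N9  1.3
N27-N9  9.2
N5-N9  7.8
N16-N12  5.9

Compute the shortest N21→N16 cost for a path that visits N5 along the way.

14.4

Best N21 to N5: N21–N13–N5 costing 8.6
Best N5 to N16: N5–N16 costing 5.8
Total via N5: 8.6 + 5.8 = 14.4.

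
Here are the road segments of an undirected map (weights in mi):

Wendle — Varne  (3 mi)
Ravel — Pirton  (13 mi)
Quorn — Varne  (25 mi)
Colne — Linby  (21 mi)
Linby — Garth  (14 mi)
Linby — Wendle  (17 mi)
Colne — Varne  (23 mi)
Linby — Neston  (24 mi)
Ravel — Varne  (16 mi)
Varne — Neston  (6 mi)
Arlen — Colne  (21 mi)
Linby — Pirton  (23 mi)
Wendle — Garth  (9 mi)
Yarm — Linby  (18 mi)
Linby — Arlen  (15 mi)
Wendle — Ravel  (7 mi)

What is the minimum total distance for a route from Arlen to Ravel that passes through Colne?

54 mi

Best Arlen to Colne: Arlen–Colne costing 21
Shortest Colne→Ravel: Colne–Varne–Wendle–Ravel = 33
Total via Colne: 21 + 33 = 54 mi.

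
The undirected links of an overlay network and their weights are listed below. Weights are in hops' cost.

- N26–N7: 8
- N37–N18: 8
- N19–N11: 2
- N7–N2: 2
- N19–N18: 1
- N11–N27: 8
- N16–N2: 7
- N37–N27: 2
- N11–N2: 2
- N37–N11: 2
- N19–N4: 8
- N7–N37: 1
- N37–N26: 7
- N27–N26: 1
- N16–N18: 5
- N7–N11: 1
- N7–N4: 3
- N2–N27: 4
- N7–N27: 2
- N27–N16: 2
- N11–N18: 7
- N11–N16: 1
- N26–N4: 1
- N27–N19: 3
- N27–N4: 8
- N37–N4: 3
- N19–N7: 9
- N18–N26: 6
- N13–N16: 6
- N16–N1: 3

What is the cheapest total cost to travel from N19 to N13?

9 hops' cost

Running Dijkstra from N19:
N19: 0
N18: 1  (via N19)
N11: 2  (via N19)
N27: 3  (via N19)
N16: 3  (via N11)
N7: 3  (via N11)
N37: 4  (via N11)
N2: 4  (via N11)
N26: 4  (via N27)
N4: 5  (via N26)
N1: 6  (via N16)
N13: 9  (via N16)
Shortest route: N19–N11–N16–N13 = 9 hops' cost.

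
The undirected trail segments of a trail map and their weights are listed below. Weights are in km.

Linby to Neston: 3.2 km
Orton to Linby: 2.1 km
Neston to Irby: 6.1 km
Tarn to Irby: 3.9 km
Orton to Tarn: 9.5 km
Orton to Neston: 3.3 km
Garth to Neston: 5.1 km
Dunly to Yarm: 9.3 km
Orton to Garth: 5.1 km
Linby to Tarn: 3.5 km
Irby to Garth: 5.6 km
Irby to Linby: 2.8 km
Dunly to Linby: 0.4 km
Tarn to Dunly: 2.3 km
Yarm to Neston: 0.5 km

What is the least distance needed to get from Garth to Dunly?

7.6 km

Enumerating some paths:
Garth - Orton - Linby - Dunly: 5.1+2.1+0.4 = 7.6
Garth - Neston - Linby - Dunly: 5.1+3.2+0.4 = 8.7
The minimum is 7.6 km via Garth - Orton - Linby - Dunly.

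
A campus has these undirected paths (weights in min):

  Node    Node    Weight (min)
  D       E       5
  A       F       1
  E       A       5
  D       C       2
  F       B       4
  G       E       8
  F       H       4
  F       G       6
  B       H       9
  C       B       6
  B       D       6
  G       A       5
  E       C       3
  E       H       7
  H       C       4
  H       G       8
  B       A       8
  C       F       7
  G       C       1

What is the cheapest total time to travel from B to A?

5 min

Compare a few routes:
B - F - A: 4+1 = 5
B - A: 8 = 8
The minimum is 5 min via B - F - A.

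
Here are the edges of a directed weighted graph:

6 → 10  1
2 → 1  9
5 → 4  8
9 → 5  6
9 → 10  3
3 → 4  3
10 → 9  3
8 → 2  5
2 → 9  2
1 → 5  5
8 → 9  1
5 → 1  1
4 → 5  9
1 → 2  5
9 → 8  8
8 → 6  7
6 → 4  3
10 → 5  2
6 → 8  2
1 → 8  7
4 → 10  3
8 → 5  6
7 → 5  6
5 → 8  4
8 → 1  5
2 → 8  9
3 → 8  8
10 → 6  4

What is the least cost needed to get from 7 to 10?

14

Settle nodes by increasing distance from 7:
7: 0
5: 6  (via 7)
1: 7  (via 5)
8: 10  (via 5)
9: 11  (via 8)
2: 12  (via 1)
4: 14  (via 5)
10: 14  (via 9)
Shortest route: 7–5–8–9–10 = 14.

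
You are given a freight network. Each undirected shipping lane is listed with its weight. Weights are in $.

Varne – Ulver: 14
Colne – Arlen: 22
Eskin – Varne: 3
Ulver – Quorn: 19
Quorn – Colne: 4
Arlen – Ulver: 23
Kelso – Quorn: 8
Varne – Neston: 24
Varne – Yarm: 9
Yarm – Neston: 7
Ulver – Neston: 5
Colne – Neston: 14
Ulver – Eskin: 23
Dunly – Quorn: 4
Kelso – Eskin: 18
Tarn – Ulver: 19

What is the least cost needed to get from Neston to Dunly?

Enumerating some paths:
Neston - Ulver - Quorn - Dunly: 5+19+4 = 28
Neston - Colne - Quorn - Dunly: 14+4+4 = 22
Cheapest is Neston - Colne - Quorn - Dunly at $22.

$22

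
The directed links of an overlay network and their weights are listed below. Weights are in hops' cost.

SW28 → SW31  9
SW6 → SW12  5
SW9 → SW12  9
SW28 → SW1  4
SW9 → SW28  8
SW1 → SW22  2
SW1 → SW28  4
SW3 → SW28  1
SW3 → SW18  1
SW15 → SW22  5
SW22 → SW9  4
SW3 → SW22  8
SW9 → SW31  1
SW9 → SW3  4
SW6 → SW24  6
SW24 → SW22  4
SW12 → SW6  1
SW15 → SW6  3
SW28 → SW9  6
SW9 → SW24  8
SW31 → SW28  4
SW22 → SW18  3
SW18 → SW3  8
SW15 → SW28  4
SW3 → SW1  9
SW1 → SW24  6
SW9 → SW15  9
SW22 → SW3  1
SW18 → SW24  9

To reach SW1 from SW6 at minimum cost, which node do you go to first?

Enumerating some paths:
SW6–SW24–SW22–SW9–SW3–SW28–SW1: 6+4+4+4+1+4 = 23
SW6–SW24–SW22–SW3–SW1: 6+4+1+9 = 20
SW6–SW24–SW22–SW3–SW28–SW1: 6+4+1+1+4 = 16
The minimum is 16 hops' cost via SW6–SW24–SW22–SW3–SW28–SW1.
So from SW6 the first move is to SW24.

SW24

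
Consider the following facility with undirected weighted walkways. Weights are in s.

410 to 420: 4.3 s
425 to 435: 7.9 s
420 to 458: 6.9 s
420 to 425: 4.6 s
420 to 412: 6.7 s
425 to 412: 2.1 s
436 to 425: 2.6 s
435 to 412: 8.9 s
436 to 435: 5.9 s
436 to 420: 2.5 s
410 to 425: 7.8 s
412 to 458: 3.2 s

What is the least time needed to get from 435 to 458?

12.1 s

Running Dijkstra from 435:
435: 0
436: 5.9  (via 435)
425: 7.9  (via 435)
420: 8.4  (via 436)
412: 8.9  (via 435)
458: 12.1  (via 412)
Shortest route: 435–412–458 = 12.1 s.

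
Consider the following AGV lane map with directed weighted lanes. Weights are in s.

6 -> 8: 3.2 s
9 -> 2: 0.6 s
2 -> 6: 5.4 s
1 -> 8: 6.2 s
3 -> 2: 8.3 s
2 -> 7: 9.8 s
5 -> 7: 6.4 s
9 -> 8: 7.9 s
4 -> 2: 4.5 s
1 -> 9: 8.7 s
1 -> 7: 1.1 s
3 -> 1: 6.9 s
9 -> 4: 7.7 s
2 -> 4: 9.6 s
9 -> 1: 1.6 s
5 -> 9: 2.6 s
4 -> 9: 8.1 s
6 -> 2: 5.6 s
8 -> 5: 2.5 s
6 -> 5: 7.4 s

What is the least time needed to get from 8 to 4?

12.8 s

Settle nodes by increasing distance from 8:
8: 0
5: 2.5  (via 8)
9: 5.1  (via 5)
2: 5.7  (via 9)
1: 6.7  (via 9)
7: 7.8  (via 1)
6: 11.1  (via 2)
4: 12.8  (via 9)
Shortest route: 8 → 5 → 9 → 4 = 12.8 s.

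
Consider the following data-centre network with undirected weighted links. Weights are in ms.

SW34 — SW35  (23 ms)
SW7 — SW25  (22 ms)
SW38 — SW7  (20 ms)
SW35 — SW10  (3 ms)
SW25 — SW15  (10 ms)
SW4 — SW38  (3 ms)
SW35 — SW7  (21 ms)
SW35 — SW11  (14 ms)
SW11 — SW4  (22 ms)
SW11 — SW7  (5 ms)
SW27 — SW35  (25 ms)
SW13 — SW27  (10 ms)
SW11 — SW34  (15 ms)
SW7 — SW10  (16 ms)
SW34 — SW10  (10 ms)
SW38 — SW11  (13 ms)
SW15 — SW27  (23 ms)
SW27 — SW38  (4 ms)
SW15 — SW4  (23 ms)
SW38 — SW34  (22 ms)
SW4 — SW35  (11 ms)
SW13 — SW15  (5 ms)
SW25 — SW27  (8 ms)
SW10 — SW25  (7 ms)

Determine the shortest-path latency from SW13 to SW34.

32 ms

Enumerating some paths:
SW13–SW15–SW25–SW10–SW34: 5+10+7+10 = 32
SW13–SW27–SW25–SW10–SW34: 10+8+7+10 = 35
SW13–SW27–SW38–SW34: 10+4+22 = 36
The minimum is 32 ms via SW13–SW15–SW25–SW10–SW34.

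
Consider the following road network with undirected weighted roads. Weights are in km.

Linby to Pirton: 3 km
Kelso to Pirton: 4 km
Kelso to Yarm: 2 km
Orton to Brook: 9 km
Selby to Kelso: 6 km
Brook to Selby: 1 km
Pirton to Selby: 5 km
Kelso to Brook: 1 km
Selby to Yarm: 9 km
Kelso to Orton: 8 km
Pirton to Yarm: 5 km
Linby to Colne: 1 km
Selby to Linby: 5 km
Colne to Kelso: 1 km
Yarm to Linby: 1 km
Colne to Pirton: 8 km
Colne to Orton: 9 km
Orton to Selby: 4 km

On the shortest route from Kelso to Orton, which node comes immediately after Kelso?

Compare a few routes:
Kelso → Brook → Orton: 1+9 = 10
Kelso → Brook → Selby → Orton: 1+1+4 = 6
Kelso → Orton: 8 = 8
The minimum is 6 km via Kelso → Brook → Selby → Orton.
So from Kelso the first move is to Brook.

Brook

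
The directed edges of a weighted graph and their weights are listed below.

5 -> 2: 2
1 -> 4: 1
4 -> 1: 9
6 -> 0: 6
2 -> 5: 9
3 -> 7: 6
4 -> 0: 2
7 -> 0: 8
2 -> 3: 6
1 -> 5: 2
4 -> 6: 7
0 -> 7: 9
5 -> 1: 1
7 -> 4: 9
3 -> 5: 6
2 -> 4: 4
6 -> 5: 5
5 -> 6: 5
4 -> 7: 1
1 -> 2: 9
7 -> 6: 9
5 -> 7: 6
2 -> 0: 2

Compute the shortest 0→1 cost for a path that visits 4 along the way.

Best 0 to 4: 0 → 7 → 4 costing 18
Shortest 4→1: 4 → 1 = 9
Total via 4: 18 + 9 = 27.

27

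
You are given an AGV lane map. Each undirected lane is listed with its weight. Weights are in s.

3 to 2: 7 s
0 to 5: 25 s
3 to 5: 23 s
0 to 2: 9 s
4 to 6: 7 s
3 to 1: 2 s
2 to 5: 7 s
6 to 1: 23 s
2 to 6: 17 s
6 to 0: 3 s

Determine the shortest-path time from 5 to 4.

26 s

Settle nodes by increasing distance from 5:
5: 0
2: 7  (via 5)
3: 14  (via 2)
0: 16  (via 2)
1: 16  (via 3)
6: 19  (via 0)
4: 26  (via 6)
Shortest route: 5–2–0–6–4 = 26 s.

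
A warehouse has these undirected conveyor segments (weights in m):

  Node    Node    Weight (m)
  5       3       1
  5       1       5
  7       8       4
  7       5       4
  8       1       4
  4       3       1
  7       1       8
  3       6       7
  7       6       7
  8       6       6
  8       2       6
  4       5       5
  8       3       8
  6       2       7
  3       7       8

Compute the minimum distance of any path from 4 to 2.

Running Dijkstra from 4:
4: 0
3: 1  (via 4)
5: 2  (via 3)
7: 6  (via 5)
1: 7  (via 5)
6: 8  (via 3)
8: 9  (via 3)
2: 15  (via 6)
Shortest route: 4 → 3 → 6 → 2 = 15 m.

15 m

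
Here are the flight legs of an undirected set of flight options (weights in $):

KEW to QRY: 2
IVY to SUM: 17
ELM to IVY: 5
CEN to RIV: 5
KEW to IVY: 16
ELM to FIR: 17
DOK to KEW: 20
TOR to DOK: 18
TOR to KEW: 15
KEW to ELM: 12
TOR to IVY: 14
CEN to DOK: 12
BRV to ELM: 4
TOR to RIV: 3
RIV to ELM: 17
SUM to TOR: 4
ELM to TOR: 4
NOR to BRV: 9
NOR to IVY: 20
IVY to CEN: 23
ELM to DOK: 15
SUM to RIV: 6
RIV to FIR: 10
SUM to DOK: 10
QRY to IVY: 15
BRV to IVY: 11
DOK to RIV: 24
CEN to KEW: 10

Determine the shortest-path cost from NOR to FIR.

$30

Enumerating some paths:
NOR → BRV → ELM → RIV → FIR: 9+4+17+10 = 40
NOR → BRV → ELM → FIR: 9+4+17 = 30
NOR → BRV → ELM → TOR → SUM → RIV → FIR: 9+4+4+4+6+10 = 37
Cheapest is NOR → BRV → ELM → FIR at $30.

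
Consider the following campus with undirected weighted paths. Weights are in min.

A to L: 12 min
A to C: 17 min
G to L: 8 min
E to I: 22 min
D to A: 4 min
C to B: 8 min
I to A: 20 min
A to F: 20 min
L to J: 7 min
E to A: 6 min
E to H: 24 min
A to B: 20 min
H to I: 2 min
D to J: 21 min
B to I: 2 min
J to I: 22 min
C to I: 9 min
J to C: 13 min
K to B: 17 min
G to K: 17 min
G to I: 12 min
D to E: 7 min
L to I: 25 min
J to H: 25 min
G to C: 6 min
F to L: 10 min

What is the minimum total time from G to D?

Candidate routes:
G - C - A - D: 6+17+4 = 27
G - L - A - D: 8+12+4 = 24
G - L - A - E - D: 8+12+6+7 = 33
G - L - J - D: 8+7+21 = 36
The minimum is 24 min via G - L - A - D.

24 min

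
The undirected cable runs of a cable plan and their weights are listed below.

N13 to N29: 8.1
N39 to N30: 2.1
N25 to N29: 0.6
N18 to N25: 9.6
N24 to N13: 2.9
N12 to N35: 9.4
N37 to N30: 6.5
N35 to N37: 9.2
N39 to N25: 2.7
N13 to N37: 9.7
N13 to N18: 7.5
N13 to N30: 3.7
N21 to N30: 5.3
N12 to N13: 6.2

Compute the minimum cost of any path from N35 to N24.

18.5

Shortest distances from N35:
N35: 0
N37: 9.2  (via N35)
N12: 9.4  (via N35)
N13: 15.6  (via N12)
N30: 15.7  (via N37)
N39: 17.8  (via N30)
N24: 18.5  (via N13)
Shortest route: N35 → N12 → N13 → N24 = 18.5.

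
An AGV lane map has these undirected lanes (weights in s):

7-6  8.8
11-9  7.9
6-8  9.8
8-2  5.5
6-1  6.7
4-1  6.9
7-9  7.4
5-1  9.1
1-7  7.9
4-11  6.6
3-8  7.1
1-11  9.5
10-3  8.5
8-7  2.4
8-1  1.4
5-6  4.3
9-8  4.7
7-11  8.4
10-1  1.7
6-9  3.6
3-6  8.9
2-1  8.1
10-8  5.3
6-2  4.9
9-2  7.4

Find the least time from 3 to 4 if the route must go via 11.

24.5 s

Best 3 to 11: 3–8–7–11 costing 17.9
Shortest 11→4: 11–4 = 6.6
Total via 11: 17.9 + 6.6 = 24.5 s.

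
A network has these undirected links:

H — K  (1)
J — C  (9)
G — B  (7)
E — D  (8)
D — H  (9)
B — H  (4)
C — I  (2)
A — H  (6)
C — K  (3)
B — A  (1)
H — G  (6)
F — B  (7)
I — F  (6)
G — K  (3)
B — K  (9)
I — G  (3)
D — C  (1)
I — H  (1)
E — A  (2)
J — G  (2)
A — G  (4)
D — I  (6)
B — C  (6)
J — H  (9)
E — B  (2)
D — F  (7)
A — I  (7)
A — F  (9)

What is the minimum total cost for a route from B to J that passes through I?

10

Shortest B→I: B → H → I = 5
Best I to J: I → G → J costing 5
Total via I: 5 + 5 = 10.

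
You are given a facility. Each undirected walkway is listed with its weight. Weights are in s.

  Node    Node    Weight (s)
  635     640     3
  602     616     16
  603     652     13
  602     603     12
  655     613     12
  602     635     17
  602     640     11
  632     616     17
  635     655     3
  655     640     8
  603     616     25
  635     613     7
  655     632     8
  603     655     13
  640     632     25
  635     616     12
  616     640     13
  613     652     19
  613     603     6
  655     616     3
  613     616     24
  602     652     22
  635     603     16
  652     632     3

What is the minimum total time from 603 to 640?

16 s

Compare a few routes:
603–635–640: 16+3 = 19
603–613–635–640: 6+7+3 = 16
603–655–635–640: 13+3+3 = 19
The minimum is 16 s via 603–613–635–640.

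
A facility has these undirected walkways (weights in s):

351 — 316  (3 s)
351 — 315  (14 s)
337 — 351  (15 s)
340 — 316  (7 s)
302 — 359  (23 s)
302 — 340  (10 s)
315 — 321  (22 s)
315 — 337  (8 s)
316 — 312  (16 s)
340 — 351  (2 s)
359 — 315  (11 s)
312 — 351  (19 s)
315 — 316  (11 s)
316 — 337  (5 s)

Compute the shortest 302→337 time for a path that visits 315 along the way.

34 s

Shortest 302→315: 302–340–351–315 = 26
Best 315 to 337: 315–337 costing 8
Total via 315: 26 + 8 = 34 s.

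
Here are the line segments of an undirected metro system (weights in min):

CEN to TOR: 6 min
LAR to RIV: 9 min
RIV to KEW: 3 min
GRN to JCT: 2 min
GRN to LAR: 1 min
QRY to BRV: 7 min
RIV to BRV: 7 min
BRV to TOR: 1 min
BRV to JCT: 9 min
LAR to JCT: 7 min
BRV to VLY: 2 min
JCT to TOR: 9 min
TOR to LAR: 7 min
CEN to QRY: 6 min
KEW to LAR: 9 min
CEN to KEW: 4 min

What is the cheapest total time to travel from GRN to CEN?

14 min

Enumerating some paths:
GRN → JCT → TOR → CEN: 2+9+6 = 17
GRN → LAR → RIV → KEW → CEN: 1+9+3+4 = 17
GRN → JCT → BRV → TOR → CEN: 2+9+1+6 = 18
GRN → LAR → TOR → CEN: 1+7+6 = 14
Cheapest is GRN → LAR → TOR → CEN at 14 min.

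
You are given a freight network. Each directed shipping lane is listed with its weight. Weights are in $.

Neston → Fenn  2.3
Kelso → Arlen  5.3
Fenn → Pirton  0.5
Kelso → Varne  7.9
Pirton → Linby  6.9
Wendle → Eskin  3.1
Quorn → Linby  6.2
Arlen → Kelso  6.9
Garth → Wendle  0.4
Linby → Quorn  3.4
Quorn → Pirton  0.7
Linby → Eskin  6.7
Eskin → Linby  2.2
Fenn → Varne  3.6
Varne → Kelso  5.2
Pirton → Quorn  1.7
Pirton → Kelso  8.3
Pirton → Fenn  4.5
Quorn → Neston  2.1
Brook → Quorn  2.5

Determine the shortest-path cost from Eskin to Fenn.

Compare a few routes:
Eskin–Linby–Quorn–Neston–Fenn: 2.2+3.4+2.1+2.3 = 10
Eskin–Linby–Quorn–Pirton–Fenn: 2.2+3.4+0.7+4.5 = 10.8
Cheapest is Eskin–Linby–Quorn–Neston–Fenn at $10.

$10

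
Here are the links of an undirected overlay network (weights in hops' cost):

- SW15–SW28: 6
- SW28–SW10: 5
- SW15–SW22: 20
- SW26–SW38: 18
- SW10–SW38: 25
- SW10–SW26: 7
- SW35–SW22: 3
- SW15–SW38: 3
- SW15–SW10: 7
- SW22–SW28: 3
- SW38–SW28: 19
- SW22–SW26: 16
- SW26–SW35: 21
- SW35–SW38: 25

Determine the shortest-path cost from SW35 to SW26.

Shortest distances from SW35:
SW35: 0
SW22: 3  (via SW35)
SW28: 6  (via SW22)
SW10: 11  (via SW28)
SW15: 12  (via SW28)
SW38: 15  (via SW15)
SW26: 18  (via SW10)
Shortest route: SW35–SW22–SW28–SW10–SW26 = 18 hops' cost.

18 hops' cost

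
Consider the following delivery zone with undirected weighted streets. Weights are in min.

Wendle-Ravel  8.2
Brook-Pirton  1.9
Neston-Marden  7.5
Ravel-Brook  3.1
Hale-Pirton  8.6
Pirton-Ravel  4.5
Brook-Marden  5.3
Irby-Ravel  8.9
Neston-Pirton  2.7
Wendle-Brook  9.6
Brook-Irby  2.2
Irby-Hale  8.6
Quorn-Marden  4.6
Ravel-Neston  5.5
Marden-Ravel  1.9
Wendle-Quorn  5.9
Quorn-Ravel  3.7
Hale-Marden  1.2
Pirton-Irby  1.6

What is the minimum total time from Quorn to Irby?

Shortest distances from Quorn:
Quorn: 0
Ravel: 3.7  (via Quorn)
Marden: 4.6  (via Quorn)
Hale: 5.8  (via Marden)
Wendle: 5.9  (via Quorn)
Brook: 6.8  (via Ravel)
Pirton: 8.2  (via Ravel)
Irby: 9  (via Brook)
Shortest route: Quorn–Ravel–Brook–Irby = 9 min.

9 min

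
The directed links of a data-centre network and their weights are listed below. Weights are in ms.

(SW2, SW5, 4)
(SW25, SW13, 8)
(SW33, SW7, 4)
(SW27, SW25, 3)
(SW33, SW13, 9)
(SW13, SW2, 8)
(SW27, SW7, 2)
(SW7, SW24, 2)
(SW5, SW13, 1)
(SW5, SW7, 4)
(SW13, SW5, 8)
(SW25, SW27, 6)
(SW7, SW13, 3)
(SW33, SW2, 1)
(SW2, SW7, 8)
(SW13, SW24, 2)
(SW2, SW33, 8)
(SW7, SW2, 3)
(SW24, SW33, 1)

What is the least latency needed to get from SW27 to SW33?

5 ms

Running Dijkstra from SW27:
SW27: 0
SW7: 2  (via SW27)
SW25: 3  (via SW27)
SW24: 4  (via SW7)
SW13: 5  (via SW7)
SW2: 5  (via SW7)
SW33: 5  (via SW24)
Shortest route: SW27 → SW7 → SW24 → SW33 = 5 ms.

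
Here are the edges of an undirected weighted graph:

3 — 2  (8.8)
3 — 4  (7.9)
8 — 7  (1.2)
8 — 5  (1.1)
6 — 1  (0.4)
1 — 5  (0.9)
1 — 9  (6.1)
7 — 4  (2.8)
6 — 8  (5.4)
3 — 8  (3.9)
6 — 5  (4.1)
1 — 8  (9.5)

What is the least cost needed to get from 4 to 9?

12.1

Settle nodes by increasing distance from 4:
4: 0
7: 2.8  (via 4)
8: 4  (via 7)
5: 5.1  (via 8)
1: 6  (via 5)
6: 6.4  (via 1)
3: 7.9  (via 4)
9: 12.1  (via 1)
Shortest route: 4–7–8–5–1–9 = 12.1.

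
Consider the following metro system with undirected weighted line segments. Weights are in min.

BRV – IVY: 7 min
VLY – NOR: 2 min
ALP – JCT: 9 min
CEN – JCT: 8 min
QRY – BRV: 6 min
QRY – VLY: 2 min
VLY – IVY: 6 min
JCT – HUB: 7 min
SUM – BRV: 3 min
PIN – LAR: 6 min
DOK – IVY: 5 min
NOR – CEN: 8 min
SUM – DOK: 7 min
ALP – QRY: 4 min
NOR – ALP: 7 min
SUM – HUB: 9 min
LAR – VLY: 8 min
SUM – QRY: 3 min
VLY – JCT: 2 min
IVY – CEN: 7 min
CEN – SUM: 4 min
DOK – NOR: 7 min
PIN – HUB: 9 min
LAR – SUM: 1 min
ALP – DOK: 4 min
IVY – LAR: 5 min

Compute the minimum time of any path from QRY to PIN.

Running Dijkstra from QRY:
QRY: 0
VLY: 2  (via QRY)
SUM: 3  (via QRY)
JCT: 4  (via VLY)
ALP: 4  (via QRY)
NOR: 4  (via VLY)
LAR: 4  (via SUM)
BRV: 6  (via QRY)
CEN: 7  (via SUM)
IVY: 8  (via VLY)
DOK: 8  (via ALP)
PIN: 10  (via LAR)
Shortest route: QRY–SUM–LAR–PIN = 10 min.

10 min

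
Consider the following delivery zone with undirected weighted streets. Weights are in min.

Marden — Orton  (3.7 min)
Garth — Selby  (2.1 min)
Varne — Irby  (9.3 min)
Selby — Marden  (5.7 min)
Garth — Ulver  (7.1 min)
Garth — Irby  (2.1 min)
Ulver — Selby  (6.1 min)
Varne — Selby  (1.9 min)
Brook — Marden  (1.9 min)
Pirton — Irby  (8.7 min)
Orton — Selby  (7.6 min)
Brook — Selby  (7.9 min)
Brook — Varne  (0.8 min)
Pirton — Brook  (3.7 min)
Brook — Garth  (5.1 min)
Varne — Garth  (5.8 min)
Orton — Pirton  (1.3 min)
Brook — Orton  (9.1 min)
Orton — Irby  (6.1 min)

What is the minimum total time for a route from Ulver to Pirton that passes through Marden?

15.7 min

Shortest Ulver→Marden: Ulver → Selby → Varne → Brook → Marden = 10.7
Best Marden to Pirton: Marden → Orton → Pirton costing 5
Total via Marden: 10.7 + 5 = 15.7 min.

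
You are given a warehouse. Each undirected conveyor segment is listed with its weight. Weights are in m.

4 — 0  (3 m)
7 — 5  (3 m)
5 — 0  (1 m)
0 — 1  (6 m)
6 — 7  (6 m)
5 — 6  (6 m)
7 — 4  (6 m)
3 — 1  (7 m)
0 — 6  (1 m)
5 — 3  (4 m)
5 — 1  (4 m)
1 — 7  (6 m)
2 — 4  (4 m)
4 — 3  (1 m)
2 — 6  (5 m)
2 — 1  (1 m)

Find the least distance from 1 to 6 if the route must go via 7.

Shortest 1→7: 1 → 7 = 6
Best 7 to 6: 7 → 5 → 0 → 6 costing 5
Total via 7: 6 + 5 = 11 m.

11 m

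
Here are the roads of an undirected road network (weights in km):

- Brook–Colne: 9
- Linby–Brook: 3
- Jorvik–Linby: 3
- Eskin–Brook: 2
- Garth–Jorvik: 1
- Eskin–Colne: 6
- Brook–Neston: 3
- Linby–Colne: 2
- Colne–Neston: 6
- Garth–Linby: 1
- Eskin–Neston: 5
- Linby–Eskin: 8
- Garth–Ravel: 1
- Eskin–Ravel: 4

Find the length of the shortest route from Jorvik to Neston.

Compare a few routes:
Jorvik - Linby - Brook - Neston: 3+3+3 = 9
Jorvik - Garth - Linby - Brook - Neston: 1+1+3+3 = 8
Cheapest is Jorvik - Garth - Linby - Brook - Neston at 8 km.

8 km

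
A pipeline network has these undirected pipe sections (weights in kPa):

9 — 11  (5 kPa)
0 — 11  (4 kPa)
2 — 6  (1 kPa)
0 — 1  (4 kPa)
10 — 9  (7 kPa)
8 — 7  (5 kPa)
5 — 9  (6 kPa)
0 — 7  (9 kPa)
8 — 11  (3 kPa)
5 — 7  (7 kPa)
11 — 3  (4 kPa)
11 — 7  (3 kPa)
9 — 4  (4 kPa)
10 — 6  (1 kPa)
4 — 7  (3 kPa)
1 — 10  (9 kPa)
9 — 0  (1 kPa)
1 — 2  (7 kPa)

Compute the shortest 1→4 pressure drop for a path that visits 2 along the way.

Shortest 1→2: 1 → 2 = 7
Shortest 2→4: 2 → 6 → 10 → 9 → 4 = 13
Total via 2: 7 + 13 = 20 kPa.

20 kPa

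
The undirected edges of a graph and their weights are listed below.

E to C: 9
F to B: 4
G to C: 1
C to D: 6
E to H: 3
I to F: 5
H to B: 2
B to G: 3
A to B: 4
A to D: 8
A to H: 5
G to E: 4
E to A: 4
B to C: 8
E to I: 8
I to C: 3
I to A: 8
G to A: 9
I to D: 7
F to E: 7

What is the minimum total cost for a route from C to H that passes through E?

Best C to E: C → G → E costing 5
Shortest E→H: E → H = 3
Total via E: 5 + 3 = 8.

8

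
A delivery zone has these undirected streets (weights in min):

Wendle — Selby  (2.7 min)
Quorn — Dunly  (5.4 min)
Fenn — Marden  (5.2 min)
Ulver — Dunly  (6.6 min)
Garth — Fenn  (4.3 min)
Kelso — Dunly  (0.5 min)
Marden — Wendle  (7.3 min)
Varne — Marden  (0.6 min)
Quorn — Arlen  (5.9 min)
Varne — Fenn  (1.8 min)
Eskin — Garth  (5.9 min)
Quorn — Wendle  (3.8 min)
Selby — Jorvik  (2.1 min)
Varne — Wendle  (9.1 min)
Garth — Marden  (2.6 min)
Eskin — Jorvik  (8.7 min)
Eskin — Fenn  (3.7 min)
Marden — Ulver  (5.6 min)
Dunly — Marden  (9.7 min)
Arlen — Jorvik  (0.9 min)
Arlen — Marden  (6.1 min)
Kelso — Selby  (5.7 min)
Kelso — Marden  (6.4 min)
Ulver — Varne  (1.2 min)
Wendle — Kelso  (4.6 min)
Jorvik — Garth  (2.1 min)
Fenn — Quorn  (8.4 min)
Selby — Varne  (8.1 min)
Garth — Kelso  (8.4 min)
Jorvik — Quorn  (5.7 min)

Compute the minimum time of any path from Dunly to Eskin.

Running Dijkstra from Dunly:
Dunly: 0
Kelso: 0.5  (via Dunly)
Wendle: 5.1  (via Kelso)
Quorn: 5.4  (via Dunly)
Selby: 6.2  (via Kelso)
Ulver: 6.6  (via Dunly)
Marden: 6.9  (via Kelso)
Varne: 7.5  (via Marden)
Jorvik: 8.3  (via Selby)
Garth: 8.9  (via Kelso)
Arlen: 9.2  (via Jorvik)
Fenn: 9.3  (via Varne)
Eskin: 13  (via Fenn)
Shortest route: Dunly–Kelso–Marden–Varne–Fenn–Eskin = 13 min.

13 min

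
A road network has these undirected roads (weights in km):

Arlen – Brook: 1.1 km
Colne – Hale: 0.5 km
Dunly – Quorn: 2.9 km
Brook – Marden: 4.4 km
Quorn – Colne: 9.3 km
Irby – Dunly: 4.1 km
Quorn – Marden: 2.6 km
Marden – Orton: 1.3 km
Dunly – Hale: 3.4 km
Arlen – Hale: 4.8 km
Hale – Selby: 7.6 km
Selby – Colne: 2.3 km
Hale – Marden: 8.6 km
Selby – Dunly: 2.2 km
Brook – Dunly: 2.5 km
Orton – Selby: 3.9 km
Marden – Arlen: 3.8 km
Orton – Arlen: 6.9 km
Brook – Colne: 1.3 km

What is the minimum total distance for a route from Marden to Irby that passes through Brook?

Best Marden to Brook: Marden → Brook costing 4.4
Shortest Brook→Irby: Brook → Dunly → Irby = 6.6
Total via Brook: 4.4 + 6.6 = 11 km.

11 km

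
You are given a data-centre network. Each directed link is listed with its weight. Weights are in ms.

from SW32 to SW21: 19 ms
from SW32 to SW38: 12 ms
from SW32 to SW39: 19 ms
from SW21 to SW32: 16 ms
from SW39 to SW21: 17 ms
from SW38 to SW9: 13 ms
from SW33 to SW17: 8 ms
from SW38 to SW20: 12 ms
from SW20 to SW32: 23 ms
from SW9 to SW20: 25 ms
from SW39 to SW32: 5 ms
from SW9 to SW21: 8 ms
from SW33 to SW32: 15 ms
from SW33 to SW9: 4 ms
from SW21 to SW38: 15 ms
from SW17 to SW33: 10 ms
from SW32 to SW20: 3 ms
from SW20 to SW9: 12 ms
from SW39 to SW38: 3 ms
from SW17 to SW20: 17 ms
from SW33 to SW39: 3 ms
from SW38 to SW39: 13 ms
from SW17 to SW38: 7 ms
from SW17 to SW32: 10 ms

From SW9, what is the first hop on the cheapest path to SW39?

SW21

Compare a few routes:
SW9 - SW21 - SW32 - SW38 - SW39: 8+16+12+13 = 49
SW9 - SW21 - SW32 - SW39: 8+16+19 = 43
SW9 - SW21 - SW38 - SW39: 8+15+13 = 36
Cheapest is SW9 - SW21 - SW38 - SW39 at 36 ms.
So from SW9 the first move is to SW21.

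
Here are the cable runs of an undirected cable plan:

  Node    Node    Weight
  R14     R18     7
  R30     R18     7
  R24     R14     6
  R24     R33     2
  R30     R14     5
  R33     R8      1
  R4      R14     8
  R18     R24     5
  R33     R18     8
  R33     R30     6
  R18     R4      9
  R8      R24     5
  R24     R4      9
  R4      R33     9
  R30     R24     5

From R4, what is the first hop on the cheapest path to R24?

R24

Compare a few routes:
R4 - R33 - R24: 9+2 = 11
R4 - R14 - R24: 8+6 = 14
R4 - R24: 9 = 9
Cheapest is R4 - R24 at 9.
So from R4 the first move is to R24.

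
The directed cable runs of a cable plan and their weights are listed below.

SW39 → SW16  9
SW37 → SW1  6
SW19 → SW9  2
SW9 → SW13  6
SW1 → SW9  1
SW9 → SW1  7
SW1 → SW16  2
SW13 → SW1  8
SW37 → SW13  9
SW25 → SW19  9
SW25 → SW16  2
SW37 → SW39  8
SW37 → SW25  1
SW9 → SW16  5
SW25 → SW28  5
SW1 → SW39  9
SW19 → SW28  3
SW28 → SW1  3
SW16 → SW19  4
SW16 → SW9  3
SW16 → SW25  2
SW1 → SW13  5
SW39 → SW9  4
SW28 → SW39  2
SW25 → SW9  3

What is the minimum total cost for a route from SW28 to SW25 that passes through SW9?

11

Best SW28 to SW9: SW28–SW1–SW9 costing 4
Best SW9 to SW25: SW9–SW16–SW25 costing 7
Total via SW9: 4 + 7 = 11.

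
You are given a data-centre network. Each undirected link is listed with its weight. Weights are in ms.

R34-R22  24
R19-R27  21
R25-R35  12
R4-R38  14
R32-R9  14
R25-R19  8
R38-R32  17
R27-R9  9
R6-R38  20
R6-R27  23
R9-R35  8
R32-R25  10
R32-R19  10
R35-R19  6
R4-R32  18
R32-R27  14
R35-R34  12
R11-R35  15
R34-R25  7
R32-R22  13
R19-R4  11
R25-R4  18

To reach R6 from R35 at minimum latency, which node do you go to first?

R9

Candidate routes:
R35 → R19 → R32 → R27 → R6: 6+10+14+23 = 53
R35 → R19 → R27 → R6: 6+21+23 = 50
R35 → R9 → R27 → R6: 8+9+23 = 40
R35 → R19 → R4 → R38 → R6: 6+11+14+20 = 51
The minimum is 40 ms via R35 → R9 → R27 → R6.
So from R35 the first move is to R9.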